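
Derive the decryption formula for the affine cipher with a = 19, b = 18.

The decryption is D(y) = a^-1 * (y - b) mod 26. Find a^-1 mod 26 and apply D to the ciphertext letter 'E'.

Step 1: Find a^-1, the modular inverse of 19 mod 26.
Step 2: We need 19 * a^-1 = 1 (mod 26).
Step 3: 19 * 11 = 209 = 8 * 26 + 1, so a^-1 = 11.
Step 4: D(y) = 11(y - 18) mod 26.
Step 5: Apply to 'E' (y = 4): D(4) = 11 * (4 - 18) mod 26 = 11 * -14 mod 26 = 2 -> 'C'.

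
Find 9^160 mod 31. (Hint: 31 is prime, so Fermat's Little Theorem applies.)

Step 1: Since 31 is prime, by Fermat's Little Theorem: 9^30 = 1 (mod 31).
Step 2: Reduce exponent: 160 mod 30 = 10.
Step 3: So 9^160 = 9^10 (mod 31).
Step 4: 9^10 mod 31 = 5.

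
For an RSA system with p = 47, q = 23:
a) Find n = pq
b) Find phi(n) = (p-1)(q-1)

Step 1: n = p * q = 47 * 23 = 1081.
Step 2: phi(n) = (p-1)(q-1) = 46 * 22 = 1012.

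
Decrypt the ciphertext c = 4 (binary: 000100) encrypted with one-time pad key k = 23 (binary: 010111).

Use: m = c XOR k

Step 1: XOR ciphertext with key:
  Ciphertext: 000100
  Key:        010111
  XOR:        010011
Step 2: Plaintext = 010011 = 19 in decimal.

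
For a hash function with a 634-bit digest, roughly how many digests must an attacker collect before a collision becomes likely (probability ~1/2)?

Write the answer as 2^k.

Step 1: The birthday paradox gives collision probability ~50% after sqrt(2^n) = 2^(n/2) hashes.
Step 2: For 634-bit output: 2^(634/2) = 2^317.
Step 3: Approximately 2^317 hash computations needed.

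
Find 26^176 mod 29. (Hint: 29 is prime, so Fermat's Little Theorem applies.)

Step 1: Since 29 is prime, by Fermat's Little Theorem: 26^28 = 1 (mod 29).
Step 2: Reduce exponent: 176 mod 28 = 8.
Step 3: So 26^176 = 26^8 (mod 29).
Step 4: 26^8 mod 29 = 7.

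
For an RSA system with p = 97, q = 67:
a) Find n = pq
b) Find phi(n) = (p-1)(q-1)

Step 1: n = p * q = 97 * 67 = 6499.
Step 2: phi(n) = (p-1)(q-1) = 96 * 66 = 6336.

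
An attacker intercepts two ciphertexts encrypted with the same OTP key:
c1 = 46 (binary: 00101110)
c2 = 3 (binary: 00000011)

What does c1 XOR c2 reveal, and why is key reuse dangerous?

Step 1: c1 XOR c2 = (m1 XOR k) XOR (m2 XOR k).
Step 2: By XOR associativity/commutativity: = m1 XOR m2 XOR k XOR k = m1 XOR m2.
Step 3: 00101110 XOR 00000011 = 00101101 = 45.
Step 4: The key cancels out! An attacker learns m1 XOR m2 = 45, revealing the relationship between plaintexts.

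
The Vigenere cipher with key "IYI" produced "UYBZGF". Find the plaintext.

Step 1: Extend key: IYIIYI
Step 2: Decrypt each letter (c - k) mod 26:
  U(20) - I(8) = (20-8) mod 26 = 12 = M
  Y(24) - Y(24) = (24-24) mod 26 = 0 = A
  B(1) - I(8) = (1-8) mod 26 = 19 = T
  Z(25) - I(8) = (25-8) mod 26 = 17 = R
  G(6) - Y(24) = (6-24) mod 26 = 8 = I
  F(5) - I(8) = (5-8) mod 26 = 23 = X
Plaintext: MATRIX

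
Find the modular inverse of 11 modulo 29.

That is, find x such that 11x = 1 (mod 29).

Step 1: We need x such that 11 * x = 1 (mod 29).
Step 2: Using the extended Euclidean algorithm or trial:
  11 * 8 = 88 = 3 * 29 + 1.
Step 3: Since 88 mod 29 = 1, the inverse is x = 8.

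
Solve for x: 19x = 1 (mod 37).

Step 1: We need x such that 19 * x = 1 (mod 37).
Step 2: Using the extended Euclidean algorithm or trial:
  19 * 2 = 38 = 1 * 37 + 1.
Step 3: Since 38 mod 37 = 1, the inverse is x = 2.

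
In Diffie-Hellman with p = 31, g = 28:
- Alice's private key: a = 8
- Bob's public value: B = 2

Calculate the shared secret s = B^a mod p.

Step 1: s = B^a mod p = 2^8 mod 31.
  2^1 mod 31 = 2
  2^2 mod 31 = (2 * 2) mod 31 = 4
  2^3 mod 31 = (4 * 2) mod 31 = 8
  2^4 mod 31 = (8 * 2) mod 31 = 16
  2^5 mod 31 = (16 * 2) mod 31 = 1
  2^6 mod 31 = (1 * 2) mod 31 = 2
  2^7 mod 31 = (2 * 2) mod 31 = 4
  2^8 mod 31 = (4 * 2) mod 31 = 8
Result: shared secret = 8.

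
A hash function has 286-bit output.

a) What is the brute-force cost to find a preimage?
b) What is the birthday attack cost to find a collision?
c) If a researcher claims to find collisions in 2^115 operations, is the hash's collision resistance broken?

Step 1: Preimage resistance requires brute-force of 2^286 operations.
Step 2: Collision resistance (birthday bound) = 2^(286/2) = 2^143.
Step 3: The claimed attack costs 2^115 operations.
Step 4: Since 2^115 < 2^143, the claimed attack beats the generic birthday bound, so collision resistance is broken.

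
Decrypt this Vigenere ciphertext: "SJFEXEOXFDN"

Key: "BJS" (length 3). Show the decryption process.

Step 1: Key 'BJS' has length 3. Extended key: BJSBJSBJSBJ
Step 2: Decrypt each position:
  S(18) - B(1) = 17 = R
  J(9) - J(9) = 0 = A
  F(5) - S(18) = 13 = N
  E(4) - B(1) = 3 = D
  X(23) - J(9) = 14 = O
  E(4) - S(18) = 12 = M
  O(14) - B(1) = 13 = N
  X(23) - J(9) = 14 = O
  F(5) - S(18) = 13 = N
  D(3) - B(1) = 2 = C
  N(13) - J(9) = 4 = E
Plaintext: RANDOMNONCE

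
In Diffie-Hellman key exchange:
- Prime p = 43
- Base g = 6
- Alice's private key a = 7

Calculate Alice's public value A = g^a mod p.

Step 1: A = g^a mod p = 6^7 mod 43.
  6^1 mod 43 = 6
  6^2 mod 43 = (6 * 6) mod 43 = 36
  6^3 mod 43 = (36 * 6) mod 43 = 1
  6^4 mod 43 = (1 * 6) mod 43 = 6
  6^5 mod 43 = (6 * 6) mod 43 = 36
  6^6 mod 43 = (36 * 6) mod 43 = 1
  6^7 mod 43 = (1 * 6) mod 43 = 6
Result: A = 6.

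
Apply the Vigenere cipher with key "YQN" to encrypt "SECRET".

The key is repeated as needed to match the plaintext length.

Step 1: Repeat key to match plaintext length:
  Plaintext: SECRET
  Key:       YQNYQN
Step 2: Encrypt each letter:
  S(18) + Y(24) = (18+24) mod 26 = 16 = Q
  E(4) + Q(16) = (4+16) mod 26 = 20 = U
  C(2) + N(13) = (2+13) mod 26 = 15 = P
  R(17) + Y(24) = (17+24) mod 26 = 15 = P
  E(4) + Q(16) = (4+16) mod 26 = 20 = U
  T(19) + N(13) = (19+13) mod 26 = 6 = G
Ciphertext: QUPPUG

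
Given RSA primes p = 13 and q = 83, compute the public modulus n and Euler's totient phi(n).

Step 1: n = p * q = 13 * 83 = 1079.
Step 2: phi(n) = (p-1)(q-1) = 12 * 82 = 984.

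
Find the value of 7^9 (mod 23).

Step 1: Compute 7^9 mod 23 step by step, reducing modulo 23 at each step.
  7^1 mod 23 = 7
  7^2 mod 23 = (7 * 7) mod 23 = 3
  7^3 mod 23 = (3 * 7) mod 23 = 21
  7^4 mod 23 = (21 * 7) mod 23 = 9
  7^5 mod 23 = (9 * 7) mod 23 = 17
  7^6 mod 23 = (17 * 7) mod 23 = 4
  7^7 mod 23 = (4 * 7) mod 23 = 5
  7^8 mod 23 = (5 * 7) mod 23 = 12
  7^9 mod 23 = (12 * 7) mod 23 = 15
Step 2: Result = 15.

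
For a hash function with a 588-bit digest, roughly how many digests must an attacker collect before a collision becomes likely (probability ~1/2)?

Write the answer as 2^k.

Step 1: The birthday paradox gives collision probability ~50% after sqrt(2^n) = 2^(n/2) hashes.
Step 2: For 588-bit output: 2^(588/2) = 2^294.
Step 3: Approximately 2^294 hash computations needed.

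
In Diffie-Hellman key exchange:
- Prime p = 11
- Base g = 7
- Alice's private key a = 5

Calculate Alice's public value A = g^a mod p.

Step 1: A = g^a mod p = 7^5 mod 11.
  7^1 mod 11 = 7
  7^2 mod 11 = (7 * 7) mod 11 = 5
  7^3 mod 11 = (5 * 7) mod 11 = 2
  7^4 mod 11 = (2 * 7) mod 11 = 3
  7^5 mod 11 = (3 * 7) mod 11 = 10
Result: A = 10.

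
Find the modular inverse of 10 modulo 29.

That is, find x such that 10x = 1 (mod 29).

Step 1: We need x such that 10 * x = 1 (mod 29).
Step 2: Using the extended Euclidean algorithm or trial:
  10 * 3 = 30 = 1 * 29 + 1.
Step 3: Since 30 mod 29 = 1, the inverse is x = 3.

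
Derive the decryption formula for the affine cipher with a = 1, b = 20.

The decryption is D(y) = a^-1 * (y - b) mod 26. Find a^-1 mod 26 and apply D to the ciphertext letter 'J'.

Step 1: Find a^-1, the modular inverse of 1 mod 26.
Step 2: We need 1 * a^-1 = 1 (mod 26).
Step 3: 1 * 1 = 1 = 0 * 26 + 1, so a^-1 = 1.
Step 4: D(y) = 1(y - 20) mod 26.
Step 5: Apply to 'J' (y = 9): D(9) = 1 * (9 - 20) mod 26 = 1 * -11 mod 26 = 15 -> 'P'.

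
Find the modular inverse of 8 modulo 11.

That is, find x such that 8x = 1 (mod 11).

Step 1: We need x such that 8 * x = 1 (mod 11).
Step 2: Using the extended Euclidean algorithm or trial:
  8 * 7 = 56 = 5 * 11 + 1.
Step 3: Since 56 mod 11 = 1, the inverse is x = 7.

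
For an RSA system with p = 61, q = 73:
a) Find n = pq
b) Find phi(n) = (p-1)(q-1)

Step 1: n = p * q = 61 * 73 = 4453.
Step 2: phi(n) = (p-1)(q-1) = 60 * 72 = 4320.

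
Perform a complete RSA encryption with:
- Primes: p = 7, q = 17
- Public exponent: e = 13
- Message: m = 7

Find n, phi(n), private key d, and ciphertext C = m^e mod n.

Step 1: n = 7 * 17 = 119.
Step 2: phi(n) = (7-1)(17-1) = 6 * 16 = 96.
Step 3: Find d = 13^(-1) mod 96 = 37.
  Verify: 13 * 37 = 481 = 1 (mod 96).
Step 4: C = 7^13 mod 119 = 91.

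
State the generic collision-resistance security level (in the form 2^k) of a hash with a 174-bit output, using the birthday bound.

Step 1: The birthday paradox gives collision probability ~50% after sqrt(2^n) = 2^(n/2) hashes.
Step 2: For 174-bit output: 2^(174/2) = 2^87.
Step 3: Approximately 2^87 hash computations needed.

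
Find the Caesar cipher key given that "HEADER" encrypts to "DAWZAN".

Step 1: Compare first letters: H (position 7) -> D (position 3).
Step 2: Shift = (3 - 7) mod 26 = 22.
The shift value is 22.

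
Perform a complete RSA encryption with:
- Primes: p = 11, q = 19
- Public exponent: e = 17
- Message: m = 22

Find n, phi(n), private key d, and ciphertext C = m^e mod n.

Step 1: n = 11 * 19 = 209.
Step 2: phi(n) = (11-1)(19-1) = 10 * 18 = 180.
Step 3: Find d = 17^(-1) mod 180 = 53.
  Verify: 17 * 53 = 901 = 1 (mod 180).
Step 4: C = 22^17 mod 209 = 165.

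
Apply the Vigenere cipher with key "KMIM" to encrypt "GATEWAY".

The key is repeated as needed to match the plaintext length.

Step 1: Repeat key to match plaintext length:
  Plaintext: GATEWAY
  Key:       KMIMKMI
Step 2: Encrypt each letter:
  G(6) + K(10) = (6+10) mod 26 = 16 = Q
  A(0) + M(12) = (0+12) mod 26 = 12 = M
  T(19) + I(8) = (19+8) mod 26 = 1 = B
  E(4) + M(12) = (4+12) mod 26 = 16 = Q
  W(22) + K(10) = (22+10) mod 26 = 6 = G
  A(0) + M(12) = (0+12) mod 26 = 12 = M
  Y(24) + I(8) = (24+8) mod 26 = 6 = G
Ciphertext: QMBQGMG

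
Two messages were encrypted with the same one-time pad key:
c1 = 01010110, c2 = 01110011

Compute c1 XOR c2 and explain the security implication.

Step 1: c1 XOR c2 = (m1 XOR k) XOR (m2 XOR k).
Step 2: By XOR associativity/commutativity: = m1 XOR m2 XOR k XOR k = m1 XOR m2.
Step 3: 01010110 XOR 01110011 = 00100101 = 37.
Step 4: The key cancels out! An attacker learns m1 XOR m2 = 37, revealing the relationship between plaintexts.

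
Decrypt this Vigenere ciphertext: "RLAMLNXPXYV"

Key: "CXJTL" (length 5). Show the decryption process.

Step 1: Key 'CXJTL' has length 5. Extended key: CXJTLCXJTLC
Step 2: Decrypt each position:
  R(17) - C(2) = 15 = P
  L(11) - X(23) = 14 = O
  A(0) - J(9) = 17 = R
  M(12) - T(19) = 19 = T
  L(11) - L(11) = 0 = A
  N(13) - C(2) = 11 = L
  X(23) - X(23) = 0 = A
  P(15) - J(9) = 6 = G
  X(23) - T(19) = 4 = E
  Y(24) - L(11) = 13 = N
  V(21) - C(2) = 19 = T
Plaintext: PORTALAGENT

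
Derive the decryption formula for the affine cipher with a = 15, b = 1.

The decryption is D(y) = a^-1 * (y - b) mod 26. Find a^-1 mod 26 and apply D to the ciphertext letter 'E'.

Step 1: Find a^-1, the modular inverse of 15 mod 26.
Step 2: We need 15 * a^-1 = 1 (mod 26).
Step 3: 15 * 7 = 105 = 4 * 26 + 1, so a^-1 = 7.
Step 4: D(y) = 7(y - 1) mod 26.
Step 5: Apply to 'E' (y = 4): D(4) = 7 * (4 - 1) mod 26 = 7 * 3 mod 26 = 21 -> 'V'.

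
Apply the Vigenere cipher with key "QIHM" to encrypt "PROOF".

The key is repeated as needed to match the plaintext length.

Step 1: Repeat key to match plaintext length:
  Plaintext: PROOF
  Key:       QIHMQ
Step 2: Encrypt each letter:
  P(15) + Q(16) = (15+16) mod 26 = 5 = F
  R(17) + I(8) = (17+8) mod 26 = 25 = Z
  O(14) + H(7) = (14+7) mod 26 = 21 = V
  O(14) + M(12) = (14+12) mod 26 = 0 = A
  F(5) + Q(16) = (5+16) mod 26 = 21 = V
Ciphertext: FZVAV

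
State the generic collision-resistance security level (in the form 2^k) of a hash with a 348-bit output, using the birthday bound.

Step 1: The birthday paradox gives collision probability ~50% after sqrt(2^n) = 2^(n/2) hashes.
Step 2: For 348-bit output: 2^(348/2) = 2^174.
Step 3: Approximately 2^174 hash computations needed.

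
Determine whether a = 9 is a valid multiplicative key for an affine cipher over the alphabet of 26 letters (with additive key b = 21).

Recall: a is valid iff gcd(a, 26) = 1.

Step 1: Compute gcd(9, 26).
Step 2: gcd(9, 26) = 1.
Since gcd = 1, 9 is coprime with 26, so it is a valid key.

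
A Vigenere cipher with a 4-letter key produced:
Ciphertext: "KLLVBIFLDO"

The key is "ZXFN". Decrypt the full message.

Step 1: Key 'ZXFN' has length 4. Extended key: ZXFNZXFNZX
Step 2: Decrypt each position:
  K(10) - Z(25) = 11 = L
  L(11) - X(23) = 14 = O
  L(11) - F(5) = 6 = G
  V(21) - N(13) = 8 = I
  B(1) - Z(25) = 2 = C
  I(8) - X(23) = 11 = L
  F(5) - F(5) = 0 = A
  L(11) - N(13) = 24 = Y
  D(3) - Z(25) = 4 = E
  O(14) - X(23) = 17 = R
Plaintext: LOGICLAYER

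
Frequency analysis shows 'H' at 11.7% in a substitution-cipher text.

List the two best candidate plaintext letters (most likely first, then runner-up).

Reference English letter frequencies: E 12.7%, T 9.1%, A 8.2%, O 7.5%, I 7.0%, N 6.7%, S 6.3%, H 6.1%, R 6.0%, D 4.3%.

Step 1: Observed frequency of 'H' is 11.7%.
Step 2: Compute distances to each reference frequency and sort:
  E (12.7%): difference = 1.0% <-- BEST
  T (9.1%): difference = 2.6% <-- RUNNER-UP
  A (8.2%): difference = 3.5%
  O (7.5%): difference = 4.2%
  I (7.0%): difference = 4.7%
Step 3: Most likely is 'E' (12.7%, diff 1.0%); second most likely is 'T' (9.1%, diff 2.6%).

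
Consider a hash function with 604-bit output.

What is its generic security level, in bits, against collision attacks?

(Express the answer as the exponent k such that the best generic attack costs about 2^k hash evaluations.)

Step 1: The hash has a 604-bit output.
Step 2: Collision resistance means it should be infeasible to find any x != y with h(x) = h(y).
By the birthday bound, a generic collision search succeeds after about sqrt(2^604) = 2^(604/2) = 2^302 evaluations.
Step 3: Security level = 302 bits.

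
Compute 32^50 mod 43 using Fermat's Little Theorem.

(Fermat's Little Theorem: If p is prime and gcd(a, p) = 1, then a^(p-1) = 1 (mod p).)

Step 1: Since 43 is prime, by Fermat's Little Theorem: 32^42 = 1 (mod 43).
Step 2: Reduce exponent: 50 mod 42 = 8.
Step 3: So 32^50 = 32^8 (mod 43).
Step 4: 32^8 mod 43 = 11.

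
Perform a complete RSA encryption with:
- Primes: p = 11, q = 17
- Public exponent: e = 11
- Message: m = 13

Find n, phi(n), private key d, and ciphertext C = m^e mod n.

Step 1: n = 11 * 17 = 187.
Step 2: phi(n) = (11-1)(17-1) = 10 * 16 = 160.
Step 3: Find d = 11^(-1) mod 160 = 131.
  Verify: 11 * 131 = 1441 = 1 (mod 160).
Step 4: C = 13^11 mod 187 = 123.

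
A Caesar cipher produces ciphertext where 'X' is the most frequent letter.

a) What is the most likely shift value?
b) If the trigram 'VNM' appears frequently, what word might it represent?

Step 1: In English, 'E' is the most frequent letter (12.7%).
Step 2: The most frequent ciphertext letter is 'X' (position 23).
Step 3: Shift = (23 - 4) mod 26 = 19.
Step 4: Decrypt 'VNM' by shifting back 19:
  V -> C
  N -> U
  M -> T
Step 5: 'VNM' decrypts to 'CUT'.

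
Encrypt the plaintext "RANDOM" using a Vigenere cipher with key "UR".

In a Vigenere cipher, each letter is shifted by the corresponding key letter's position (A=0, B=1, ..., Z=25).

Step 1: Repeat key to match plaintext length:
  Plaintext: RANDOM
  Key:       URURUR
Step 2: Encrypt each letter:
  R(17) + U(20) = (17+20) mod 26 = 11 = L
  A(0) + R(17) = (0+17) mod 26 = 17 = R
  N(13) + U(20) = (13+20) mod 26 = 7 = H
  D(3) + R(17) = (3+17) mod 26 = 20 = U
  O(14) + U(20) = (14+20) mod 26 = 8 = I
  M(12) + R(17) = (12+17) mod 26 = 3 = D
Ciphertext: LRHUID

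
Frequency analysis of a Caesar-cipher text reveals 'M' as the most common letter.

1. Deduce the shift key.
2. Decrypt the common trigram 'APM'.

Step 1: In English, 'E' is the most frequent letter (12.7%).
Step 2: The most frequent ciphertext letter is 'M' (position 12).
Step 3: Shift = (12 - 4) mod 26 = 8.
Step 4: Decrypt 'APM' by shifting back 8:
  A -> S
  P -> H
  M -> E
Step 5: 'APM' decrypts to 'SHE'.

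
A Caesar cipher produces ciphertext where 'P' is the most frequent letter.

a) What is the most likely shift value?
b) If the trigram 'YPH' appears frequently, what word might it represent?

Step 1: In English, 'E' is the most frequent letter (12.7%).
Step 2: The most frequent ciphertext letter is 'P' (position 15).
Step 3: Shift = (15 - 4) mod 26 = 11.
Step 4: Decrypt 'YPH' by shifting back 11:
  Y -> N
  P -> E
  H -> W
Step 5: 'YPH' decrypts to 'NEW'.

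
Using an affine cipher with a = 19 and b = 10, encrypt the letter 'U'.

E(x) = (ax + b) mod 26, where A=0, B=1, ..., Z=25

Step 1: Convert 'U' to number: x = 20.
Step 2: E(20) = (19 * 20 + 10) mod 26 = 390 mod 26 = 0.
Step 3: Convert 0 back to letter: A.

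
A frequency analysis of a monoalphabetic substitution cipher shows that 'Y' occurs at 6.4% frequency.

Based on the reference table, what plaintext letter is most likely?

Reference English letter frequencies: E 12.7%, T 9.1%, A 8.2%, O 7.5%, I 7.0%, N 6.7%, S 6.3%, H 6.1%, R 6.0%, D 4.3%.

Step 1: The observed frequency is 6.4%.
Step 2: Compare with English frequencies:
  E: 12.7% (difference: 6.3%)
  T: 9.1% (difference: 2.7%)
  A: 8.2% (difference: 1.8%)
  O: 7.5% (difference: 1.1%)
  I: 7.0% (difference: 0.6%)
  N: 6.7% (difference: 0.3%)
  S: 6.3% (difference: 0.1%) <-- closest
  H: 6.1% (difference: 0.3%)
  R: 6.0% (difference: 0.4%)
  D: 4.3% (difference: 2.1%)
Step 3: 'Y' most likely represents 'S' (frequency 6.3%).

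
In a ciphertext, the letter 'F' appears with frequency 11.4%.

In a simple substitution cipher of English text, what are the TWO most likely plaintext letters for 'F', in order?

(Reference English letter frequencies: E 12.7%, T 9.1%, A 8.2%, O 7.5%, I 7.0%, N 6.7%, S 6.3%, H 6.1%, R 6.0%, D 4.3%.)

Step 1: Observed frequency of 'F' is 11.4%.
Step 2: Compute distances to each reference frequency and sort:
  E (12.7%): difference = 1.3% <-- BEST
  T (9.1%): difference = 2.3% <-- RUNNER-UP
  A (8.2%): difference = 3.2%
  O (7.5%): difference = 3.9%
  I (7.0%): difference = 4.4%
Step 3: Most likely is 'E' (12.7%, diff 1.3%); second most likely is 'T' (9.1%, diff 2.3%).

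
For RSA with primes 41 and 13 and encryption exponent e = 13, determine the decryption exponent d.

Step 1: n = 41 * 13 = 533.
Step 2: phi(n) = 40 * 12 = 480.
Step 3: Find d such that 13 * d = 1 (mod 480).
Step 4: d = 13^(-1) mod 480 = 37.
Verification: 13 * 37 = 481 = 1 * 480 + 1.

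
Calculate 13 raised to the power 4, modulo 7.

Step 1: Compute 13^4 mod 7 step by step, reducing modulo 7 at each step.
  13^1 mod 7 = 6
  13^2 mod 7 = (6 * 13) mod 7 = 1
  13^3 mod 7 = (1 * 13) mod 7 = 6
  13^4 mod 7 = (6 * 13) mod 7 = 1
Step 2: Result = 1.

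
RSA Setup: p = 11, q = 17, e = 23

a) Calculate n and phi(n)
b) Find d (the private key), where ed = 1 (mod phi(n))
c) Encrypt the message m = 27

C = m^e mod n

Step 1: n = 11 * 17 = 187.
Step 2: phi(n) = (11-1)(17-1) = 10 * 16 = 160.
Step 3: Find d = 23^(-1) mod 160 = 7.
  Verify: 23 * 7 = 161 = 1 (mod 160).
Step 4: C = 27^23 mod 187 = 158.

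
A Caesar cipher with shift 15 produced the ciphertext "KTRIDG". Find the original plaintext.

Step 1: Reverse the shift by subtracting 15 from each letter position.
  K (position 10) -> position (10-15) mod 26 = 21 -> V
  T (position 19) -> position (19-15) mod 26 = 4 -> E
  R (position 17) -> position (17-15) mod 26 = 2 -> C
  I (position 8) -> position (8-15) mod 26 = 19 -> T
  D (position 3) -> position (3-15) mod 26 = 14 -> O
  G (position 6) -> position (6-15) mod 26 = 17 -> R
Decrypted message: VECTOR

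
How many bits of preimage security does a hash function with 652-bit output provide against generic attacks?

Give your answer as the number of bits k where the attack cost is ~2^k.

Step 1: The hash has a 652-bit output.
Step 2: Preimage resistance means: given a digest h(x), it should be infeasible to find any input that hashes to it.
With a 652-bit output there are 2^652 possible digests, so a generic brute-force preimage search costs about 2^652 evaluations.
Step 3: Security level = 652 bits.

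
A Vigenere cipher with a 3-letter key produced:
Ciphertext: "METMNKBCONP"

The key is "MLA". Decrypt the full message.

Step 1: Key 'MLA' has length 3. Extended key: MLAMLAMLAML
Step 2: Decrypt each position:
  M(12) - M(12) = 0 = A
  E(4) - L(11) = 19 = T
  T(19) - A(0) = 19 = T
  M(12) - M(12) = 0 = A
  N(13) - L(11) = 2 = C
  K(10) - A(0) = 10 = K
  B(1) - M(12) = 15 = P
  C(2) - L(11) = 17 = R
  O(14) - A(0) = 14 = O
  N(13) - M(12) = 1 = B
  P(15) - L(11) = 4 = E
Plaintext: ATTACKPROBE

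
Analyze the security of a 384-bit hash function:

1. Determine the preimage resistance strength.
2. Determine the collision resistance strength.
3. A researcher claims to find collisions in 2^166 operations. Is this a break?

Step 1: Preimage resistance requires brute-force of 2^384 operations.
Step 2: Collision resistance (birthday bound) = 2^(384/2) = 2^192.
Step 3: The claimed attack costs 2^166 operations.
Step 4: Since 2^166 < 2^192, the claimed attack beats the generic birthday bound, so collision resistance is broken.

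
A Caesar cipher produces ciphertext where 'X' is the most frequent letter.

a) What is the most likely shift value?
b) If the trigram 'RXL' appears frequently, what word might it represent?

Step 1: In English, 'E' is the most frequent letter (12.7%).
Step 2: The most frequent ciphertext letter is 'X' (position 23).
Step 3: Shift = (23 - 4) mod 26 = 19.
Step 4: Decrypt 'RXL' by shifting back 19:
  R -> Y
  X -> E
  L -> S
Step 5: 'RXL' decrypts to 'YES'.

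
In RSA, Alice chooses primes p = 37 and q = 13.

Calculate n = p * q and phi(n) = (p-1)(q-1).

Step 1: n = p * q = 37 * 13 = 481.
Step 2: phi(n) = (p-1)(q-1) = 36 * 12 = 432.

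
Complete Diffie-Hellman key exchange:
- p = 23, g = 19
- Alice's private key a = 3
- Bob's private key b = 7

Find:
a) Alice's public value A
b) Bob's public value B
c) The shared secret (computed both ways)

Step 1: A = g^a mod p = 19^3 mod 23 = 5.
Step 2: B = g^b mod p = 19^7 mod 23 = 15.
Step 3: Alice computes s = B^a mod p = 15^3 mod 23 = 17.
Step 4: Bob computes s = A^b mod p = 5^7 mod 23 = 17.
Both sides agree: shared secret = 17.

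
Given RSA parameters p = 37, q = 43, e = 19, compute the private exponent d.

Step 1: n = 37 * 43 = 1591.
Step 2: phi(n) = 36 * 42 = 1512.
Step 3: Find d such that 19 * d = 1 (mod 1512).
Step 4: d = 19^(-1) mod 1512 = 955.
Verification: 19 * 955 = 18145 = 12 * 1512 + 1.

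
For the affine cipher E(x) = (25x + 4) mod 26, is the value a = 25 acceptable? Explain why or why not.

Step 1: Compute gcd(25, 26).
Step 2: gcd(25, 26) = 1.
Since gcd = 1, 25 is coprime with 26, so it is a valid key.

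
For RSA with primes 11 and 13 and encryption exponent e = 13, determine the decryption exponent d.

Step 1: n = 11 * 13 = 143.
Step 2: phi(n) = 10 * 12 = 120.
Step 3: Find d such that 13 * d = 1 (mod 120).
Step 4: d = 13^(-1) mod 120 = 37.
Verification: 13 * 37 = 481 = 4 * 120 + 1.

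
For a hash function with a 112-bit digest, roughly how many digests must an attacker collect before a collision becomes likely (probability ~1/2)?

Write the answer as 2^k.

Step 1: The birthday paradox gives collision probability ~50% after sqrt(2^n) = 2^(n/2) hashes.
Step 2: For 112-bit output: 2^(112/2) = 2^56.
Step 3: Approximately 2^56 hash computations needed.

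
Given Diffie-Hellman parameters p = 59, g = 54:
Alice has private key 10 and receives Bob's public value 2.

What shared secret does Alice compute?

Step 1: s = B^a mod p = 2^10 mod 59.
  2^1 mod 59 = 2
  2^2 mod 59 = (2 * 2) mod 59 = 4
  2^3 mod 59 = (4 * 2) mod 59 = 8
  2^4 mod 59 = (8 * 2) mod 59 = 16
  2^5 mod 59 = (16 * 2) mod 59 = 32
  2^6 mod 59 = (32 * 2) mod 59 = 5
  2^7 mod 59 = (5 * 2) mod 59 = 10
  2^8 mod 59 = (10 * 2) mod 59 = 20
  2^9 mod 59 = (20 * 2) mod 59 = 40
  2^10 mod 59 = (40 * 2) mod 59 = 21
Result: shared secret = 21.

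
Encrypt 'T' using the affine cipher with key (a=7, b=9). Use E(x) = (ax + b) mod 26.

Step 1: Convert 'T' to number: x = 19.
Step 2: E(19) = (7 * 19 + 9) mod 26 = 142 mod 26 = 12.
Step 3: Convert 12 back to letter: M.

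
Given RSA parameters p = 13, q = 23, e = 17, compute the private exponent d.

Step 1: n = 13 * 23 = 299.
Step 2: phi(n) = 12 * 22 = 264.
Step 3: Find d such that 17 * d = 1 (mod 264).
Step 4: d = 17^(-1) mod 264 = 233.
Verification: 17 * 233 = 3961 = 15 * 264 + 1.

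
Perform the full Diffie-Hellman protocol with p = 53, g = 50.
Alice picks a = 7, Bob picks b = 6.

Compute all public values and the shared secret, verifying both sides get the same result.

Step 1: A = g^a mod p = 50^7 mod 53 = 39.
Step 2: B = g^b mod p = 50^6 mod 53 = 40.
Step 3: Alice computes s = B^a mod p = 40^7 mod 53 = 38.
Step 4: Bob computes s = A^b mod p = 39^6 mod 53 = 38.
Both sides agree: shared secret = 38.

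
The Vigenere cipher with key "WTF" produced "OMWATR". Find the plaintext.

Step 1: Extend key: WTFWTF
Step 2: Decrypt each letter (c - k) mod 26:
  O(14) - W(22) = (14-22) mod 26 = 18 = S
  M(12) - T(19) = (12-19) mod 26 = 19 = T
  W(22) - F(5) = (22-5) mod 26 = 17 = R
  A(0) - W(22) = (0-22) mod 26 = 4 = E
  T(19) - T(19) = (19-19) mod 26 = 0 = A
  R(17) - F(5) = (17-5) mod 26 = 12 = M
Plaintext: STREAM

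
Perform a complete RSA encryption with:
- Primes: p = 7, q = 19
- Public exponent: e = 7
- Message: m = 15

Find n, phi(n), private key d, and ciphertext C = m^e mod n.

Step 1: n = 7 * 19 = 133.
Step 2: phi(n) = (7-1)(19-1) = 6 * 18 = 108.
Step 3: Find d = 7^(-1) mod 108 = 31.
  Verify: 7 * 31 = 217 = 1 (mod 108).
Step 4: C = 15^7 mod 133 = 127.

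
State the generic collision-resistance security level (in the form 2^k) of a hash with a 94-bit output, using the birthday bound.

Step 1: The birthday paradox gives collision probability ~50% after sqrt(2^n) = 2^(n/2) hashes.
Step 2: For 94-bit output: 2^(94/2) = 2^47.
Step 3: Approximately 2^47 hash computations needed.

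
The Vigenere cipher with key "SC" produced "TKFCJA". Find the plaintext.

Step 1: Extend key: SCSCSC
Step 2: Decrypt each letter (c - k) mod 26:
  T(19) - S(18) = (19-18) mod 26 = 1 = B
  K(10) - C(2) = (10-2) mod 26 = 8 = I
  F(5) - S(18) = (5-18) mod 26 = 13 = N
  C(2) - C(2) = (2-2) mod 26 = 0 = A
  J(9) - S(18) = (9-18) mod 26 = 17 = R
  A(0) - C(2) = (0-2) mod 26 = 24 = Y
Plaintext: BINARY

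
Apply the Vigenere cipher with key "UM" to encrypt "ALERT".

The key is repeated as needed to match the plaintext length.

Step 1: Repeat key to match plaintext length:
  Plaintext: ALERT
  Key:       UMUMU
Step 2: Encrypt each letter:
  A(0) + U(20) = (0+20) mod 26 = 20 = U
  L(11) + M(12) = (11+12) mod 26 = 23 = X
  E(4) + U(20) = (4+20) mod 26 = 24 = Y
  R(17) + M(12) = (17+12) mod 26 = 3 = D
  T(19) + U(20) = (19+20) mod 26 = 13 = N
Ciphertext: UXYDN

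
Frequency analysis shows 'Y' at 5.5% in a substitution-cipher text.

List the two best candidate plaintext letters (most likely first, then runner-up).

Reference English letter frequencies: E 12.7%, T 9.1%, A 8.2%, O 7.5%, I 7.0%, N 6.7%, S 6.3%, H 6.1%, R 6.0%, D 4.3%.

Step 1: Observed frequency of 'Y' is 5.5%.
Step 2: Compute distances to each reference frequency and sort:
  R (6.0%): difference = 0.5% <-- BEST
  H (6.1%): difference = 0.6% <-- RUNNER-UP
  S (6.3%): difference = 0.8%
  N (6.7%): difference = 1.2%
  D (4.3%): difference = 1.2%
Step 3: Most likely is 'R' (6.0%, diff 0.5%); second most likely is 'H' (6.1%, diff 0.6%).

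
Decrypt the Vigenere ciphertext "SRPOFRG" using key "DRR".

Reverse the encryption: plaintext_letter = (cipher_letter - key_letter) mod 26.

Step 1: Extend key: DRRDRRD
Step 2: Decrypt each letter (c - k) mod 26:
  S(18) - D(3) = (18-3) mod 26 = 15 = P
  R(17) - R(17) = (17-17) mod 26 = 0 = A
  P(15) - R(17) = (15-17) mod 26 = 24 = Y
  O(14) - D(3) = (14-3) mod 26 = 11 = L
  F(5) - R(17) = (5-17) mod 26 = 14 = O
  R(17) - R(17) = (17-17) mod 26 = 0 = A
  G(6) - D(3) = (6-3) mod 26 = 3 = D
Plaintext: PAYLOAD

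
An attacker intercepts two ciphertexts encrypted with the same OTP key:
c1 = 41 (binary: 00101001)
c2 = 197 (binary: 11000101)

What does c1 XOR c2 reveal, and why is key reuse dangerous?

Step 1: c1 XOR c2 = (m1 XOR k) XOR (m2 XOR k).
Step 2: By XOR associativity/commutativity: = m1 XOR m2 XOR k XOR k = m1 XOR m2.
Step 3: 00101001 XOR 11000101 = 11101100 = 236.
Step 4: The key cancels out! An attacker learns m1 XOR m2 = 236, revealing the relationship between plaintexts.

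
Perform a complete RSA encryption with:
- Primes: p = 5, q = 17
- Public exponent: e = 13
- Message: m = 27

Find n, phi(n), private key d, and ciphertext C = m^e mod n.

Step 1: n = 5 * 17 = 85.
Step 2: phi(n) = (5-1)(17-1) = 4 * 16 = 64.
Step 3: Find d = 13^(-1) mod 64 = 5.
  Verify: 13 * 5 = 65 = 1 (mod 64).
Step 4: C = 27^13 mod 85 = 62.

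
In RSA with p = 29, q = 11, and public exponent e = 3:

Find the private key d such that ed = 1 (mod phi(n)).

Step 1: n = 29 * 11 = 319.
Step 2: phi(n) = 28 * 10 = 280.
Step 3: Find d such that 3 * d = 1 (mod 280).
Step 4: d = 3^(-1) mod 280 = 187.
Verification: 3 * 187 = 561 = 2 * 280 + 1.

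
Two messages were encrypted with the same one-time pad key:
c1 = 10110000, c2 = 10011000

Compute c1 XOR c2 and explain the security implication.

Step 1: c1 XOR c2 = (m1 XOR k) XOR (m2 XOR k).
Step 2: By XOR associativity/commutativity: = m1 XOR m2 XOR k XOR k = m1 XOR m2.
Step 3: 10110000 XOR 10011000 = 00101000 = 40.
Step 4: The key cancels out! An attacker learns m1 XOR m2 = 40, revealing the relationship between plaintexts.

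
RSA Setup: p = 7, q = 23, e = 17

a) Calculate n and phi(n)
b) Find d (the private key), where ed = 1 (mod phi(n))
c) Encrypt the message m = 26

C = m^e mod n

Step 1: n = 7 * 23 = 161.
Step 2: phi(n) = (7-1)(23-1) = 6 * 22 = 132.
Step 3: Find d = 17^(-1) mod 132 = 101.
  Verify: 17 * 101 = 1717 = 1 (mod 132).
Step 4: C = 26^17 mod 161 = 108.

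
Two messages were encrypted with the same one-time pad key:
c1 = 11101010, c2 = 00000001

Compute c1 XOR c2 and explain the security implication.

Step 1: c1 XOR c2 = (m1 XOR k) XOR (m2 XOR k).
Step 2: By XOR associativity/commutativity: = m1 XOR m2 XOR k XOR k = m1 XOR m2.
Step 3: 11101010 XOR 00000001 = 11101011 = 235.
Step 4: The key cancels out! An attacker learns m1 XOR m2 = 235, revealing the relationship between plaintexts.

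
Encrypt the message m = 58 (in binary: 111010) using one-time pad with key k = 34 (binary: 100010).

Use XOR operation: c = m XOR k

Step 1: Write out the XOR operation bit by bit:
  Message: 111010
  Key:     100010
  XOR:     011000
Step 2: Convert to decimal: 011000 = 24.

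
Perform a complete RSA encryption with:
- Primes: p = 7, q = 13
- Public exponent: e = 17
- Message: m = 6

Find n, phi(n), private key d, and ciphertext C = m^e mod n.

Step 1: n = 7 * 13 = 91.
Step 2: phi(n) = (7-1)(13-1) = 6 * 12 = 72.
Step 3: Find d = 17^(-1) mod 72 = 17.
  Verify: 17 * 17 = 289 = 1 (mod 72).
Step 4: C = 6^17 mod 91 = 41.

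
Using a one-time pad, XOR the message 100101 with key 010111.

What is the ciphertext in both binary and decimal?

Step 1: Write out the XOR operation bit by bit:
  Message: 100101
  Key:     010111
  XOR:     110010
Step 2: Convert to decimal: 110010 = 50.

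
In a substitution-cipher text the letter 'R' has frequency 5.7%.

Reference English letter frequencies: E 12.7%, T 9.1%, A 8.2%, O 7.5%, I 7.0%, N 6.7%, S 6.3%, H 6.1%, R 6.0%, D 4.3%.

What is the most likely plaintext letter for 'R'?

Step 1: The observed frequency is 5.7%.
Step 2: Compare with English frequencies:
  E: 12.7% (difference: 7.0%)
  T: 9.1% (difference: 3.4%)
  A: 8.2% (difference: 2.5%)
  O: 7.5% (difference: 1.8%)
  I: 7.0% (difference: 1.3%)
  N: 6.7% (difference: 1.0%)
  S: 6.3% (difference: 0.6%)
  H: 6.1% (difference: 0.4%)
  R: 6.0% (difference: 0.3%) <-- closest
  D: 4.3% (difference: 1.4%)
Step 3: 'R' most likely represents 'R' (frequency 6.0%).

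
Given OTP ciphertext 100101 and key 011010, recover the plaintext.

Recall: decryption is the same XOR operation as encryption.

Step 1: XOR ciphertext with key:
  Ciphertext: 100101
  Key:        011010
  XOR:        111111
Step 2: Plaintext = 111111 = 63 in decimal.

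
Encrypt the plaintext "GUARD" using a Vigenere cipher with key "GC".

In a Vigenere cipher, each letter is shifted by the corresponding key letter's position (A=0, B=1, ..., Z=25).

Step 1: Repeat key to match plaintext length:
  Plaintext: GUARD
  Key:       GCGCG
Step 2: Encrypt each letter:
  G(6) + G(6) = (6+6) mod 26 = 12 = M
  U(20) + C(2) = (20+2) mod 26 = 22 = W
  A(0) + G(6) = (0+6) mod 26 = 6 = G
  R(17) + C(2) = (17+2) mod 26 = 19 = T
  D(3) + G(6) = (3+6) mod 26 = 9 = J
Ciphertext: MWGTJ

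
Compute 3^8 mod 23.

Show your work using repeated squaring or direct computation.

Step 1: Compute 3^8 mod 23 step by step, reducing modulo 23 at each step.
  3^1 mod 23 = 3
  3^2 mod 23 = (3 * 3) mod 23 = 9
  3^3 mod 23 = (9 * 3) mod 23 = 4
  3^4 mod 23 = (4 * 3) mod 23 = 12
  3^5 mod 23 = (12 * 3) mod 23 = 13
  3^6 mod 23 = (13 * 3) mod 23 = 16
  3^7 mod 23 = (16 * 3) mod 23 = 2
  3^8 mod 23 = (2 * 3) mod 23 = 6
Step 2: Result = 6.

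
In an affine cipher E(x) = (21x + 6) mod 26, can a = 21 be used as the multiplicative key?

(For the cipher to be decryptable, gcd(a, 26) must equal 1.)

Step 1: Compute gcd(21, 26).
Step 2: gcd(21, 26) = 1.
Since gcd = 1, 21 is coprime with 26, so it is a valid key.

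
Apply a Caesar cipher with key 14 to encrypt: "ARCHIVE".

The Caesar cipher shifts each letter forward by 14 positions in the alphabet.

Step 1: For each letter, shift forward by 14 positions (mod 26).
  A (position 0) -> position (0+14) mod 26 = 14 -> O
  R (position 17) -> position (17+14) mod 26 = 5 -> F
  C (position 2) -> position (2+14) mod 26 = 16 -> Q
  H (position 7) -> position (7+14) mod 26 = 21 -> V
  I (position 8) -> position (8+14) mod 26 = 22 -> W
  V (position 21) -> position (21+14) mod 26 = 9 -> J
  E (position 4) -> position (4+14) mod 26 = 18 -> S
Result: OFQVWJS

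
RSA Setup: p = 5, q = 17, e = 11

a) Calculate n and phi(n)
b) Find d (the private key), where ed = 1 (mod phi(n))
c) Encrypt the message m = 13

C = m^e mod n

Step 1: n = 5 * 17 = 85.
Step 2: phi(n) = (5-1)(17-1) = 4 * 16 = 64.
Step 3: Find d = 11^(-1) mod 64 = 35.
  Verify: 11 * 35 = 385 = 1 (mod 64).
Step 4: C = 13^11 mod 85 = 72.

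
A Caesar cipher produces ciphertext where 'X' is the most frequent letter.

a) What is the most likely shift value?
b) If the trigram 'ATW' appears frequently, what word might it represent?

Step 1: In English, 'E' is the most frequent letter (12.7%).
Step 2: The most frequent ciphertext letter is 'X' (position 23).
Step 3: Shift = (23 - 4) mod 26 = 19.
Step 4: Decrypt 'ATW' by shifting back 19:
  A -> H
  T -> A
  W -> D
Step 5: 'ATW' decrypts to 'HAD'.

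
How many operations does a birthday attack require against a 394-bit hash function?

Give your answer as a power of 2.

Step 1: The birthday paradox gives collision probability ~50% after sqrt(2^n) = 2^(n/2) hashes.
Step 2: For 394-bit output: 2^(394/2) = 2^197.
Step 3: Approximately 2^197 hash computations needed.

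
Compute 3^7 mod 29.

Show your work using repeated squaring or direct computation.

Step 1: Compute 3^7 mod 29 step by step, reducing modulo 29 at each step.
  3^1 mod 29 = 3
  3^2 mod 29 = (3 * 3) mod 29 = 9
  3^3 mod 29 = (9 * 3) mod 29 = 27
  3^4 mod 29 = (27 * 3) mod 29 = 23
  3^5 mod 29 = (23 * 3) mod 29 = 11
  3^6 mod 29 = (11 * 3) mod 29 = 4
  3^7 mod 29 = (4 * 3) mod 29 = 12
Step 2: Result = 12.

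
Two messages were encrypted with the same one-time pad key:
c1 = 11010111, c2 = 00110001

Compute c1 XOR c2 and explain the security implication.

Step 1: c1 XOR c2 = (m1 XOR k) XOR (m2 XOR k).
Step 2: By XOR associativity/commutativity: = m1 XOR m2 XOR k XOR k = m1 XOR m2.
Step 3: 11010111 XOR 00110001 = 11100110 = 230.
Step 4: The key cancels out! An attacker learns m1 XOR m2 = 230, revealing the relationship between plaintexts.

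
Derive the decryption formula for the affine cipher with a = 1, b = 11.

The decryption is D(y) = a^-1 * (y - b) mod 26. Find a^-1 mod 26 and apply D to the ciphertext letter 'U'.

Step 1: Find a^-1, the modular inverse of 1 mod 26.
Step 2: We need 1 * a^-1 = 1 (mod 26).
Step 3: 1 * 1 = 1 = 0 * 26 + 1, so a^-1 = 1.
Step 4: D(y) = 1(y - 11) mod 26.
Step 5: Apply to 'U' (y = 20): D(20) = 1 * (20 - 11) mod 26 = 1 * 9 mod 26 = 9 -> 'J'.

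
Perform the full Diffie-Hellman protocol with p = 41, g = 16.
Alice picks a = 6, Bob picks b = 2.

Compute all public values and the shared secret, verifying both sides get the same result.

Step 1: A = g^a mod p = 16^6 mod 41 = 16.
Step 2: B = g^b mod p = 16^2 mod 41 = 10.
Step 3: Alice computes s = B^a mod p = 10^6 mod 41 = 10.
Step 4: Bob computes s = A^b mod p = 16^2 mod 41 = 10.
Both sides agree: shared secret = 10.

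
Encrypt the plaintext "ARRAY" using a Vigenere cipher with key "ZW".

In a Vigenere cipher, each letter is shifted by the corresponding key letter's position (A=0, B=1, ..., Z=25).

Step 1: Repeat key to match plaintext length:
  Plaintext: ARRAY
  Key:       ZWZWZ
Step 2: Encrypt each letter:
  A(0) + Z(25) = (0+25) mod 26 = 25 = Z
  R(17) + W(22) = (17+22) mod 26 = 13 = N
  R(17) + Z(25) = (17+25) mod 26 = 16 = Q
  A(0) + W(22) = (0+22) mod 26 = 22 = W
  Y(24) + Z(25) = (24+25) mod 26 = 23 = X
Ciphertext: ZNQWX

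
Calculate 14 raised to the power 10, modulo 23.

Step 1: Compute 14^10 mod 23 step by step, reducing modulo 23 at each step.
  14^1 mod 23 = 14
  14^2 mod 23 = (14 * 14) mod 23 = 12
  14^3 mod 23 = (12 * 14) mod 23 = 7
  14^4 mod 23 = (7 * 14) mod 23 = 6
  14^5 mod 23 = (6 * 14) mod 23 = 15
  14^6 mod 23 = (15 * 14) mod 23 = 3
  14^7 mod 23 = (3 * 14) mod 23 = 19
  14^8 mod 23 = (19 * 14) mod 23 = 13
  14^9 mod 23 = (13 * 14) mod 23 = 21
  14^10 mod 23 = (21 * 14) mod 23 = 18
Step 2: Result = 18.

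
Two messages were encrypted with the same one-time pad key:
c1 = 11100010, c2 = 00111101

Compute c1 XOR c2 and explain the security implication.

Step 1: c1 XOR c2 = (m1 XOR k) XOR (m2 XOR k).
Step 2: By XOR associativity/commutativity: = m1 XOR m2 XOR k XOR k = m1 XOR m2.
Step 3: 11100010 XOR 00111101 = 11011111 = 223.
Step 4: The key cancels out! An attacker learns m1 XOR m2 = 223, revealing the relationship between plaintexts.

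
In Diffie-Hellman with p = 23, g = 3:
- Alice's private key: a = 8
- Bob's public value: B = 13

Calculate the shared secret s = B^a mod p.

Step 1: s = B^a mod p = 13^8 mod 23.
  13^1 mod 23 = 13
  13^2 mod 23 = (13 * 13) mod 23 = 8
  13^3 mod 23 = (8 * 13) mod 23 = 12
  13^4 mod 23 = (12 * 13) mod 23 = 18
  13^5 mod 23 = (18 * 13) mod 23 = 4
  13^6 mod 23 = (4 * 13) mod 23 = 6
  13^7 mod 23 = (6 * 13) mod 23 = 9
  13^8 mod 23 = (9 * 13) mod 23 = 2
Result: shared secret = 2.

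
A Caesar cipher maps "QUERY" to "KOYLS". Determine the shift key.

Step 1: Compare first letters: Q (position 16) -> K (position 10).
Step 2: Shift = (10 - 16) mod 26 = 20.
The shift value is 20.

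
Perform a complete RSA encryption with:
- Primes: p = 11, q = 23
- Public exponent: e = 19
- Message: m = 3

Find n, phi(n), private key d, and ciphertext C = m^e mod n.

Step 1: n = 11 * 23 = 253.
Step 2: phi(n) = (11-1)(23-1) = 10 * 22 = 220.
Step 3: Find d = 19^(-1) mod 220 = 139.
  Verify: 19 * 139 = 2641 = 1 (mod 220).
Step 4: C = 3^19 mod 253 = 213.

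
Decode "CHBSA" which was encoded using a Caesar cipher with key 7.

Step 1: Reverse the shift by subtracting 7 from each letter position.
  C (position 2) -> position (2-7) mod 26 = 21 -> V
  H (position 7) -> position (7-7) mod 26 = 0 -> A
  B (position 1) -> position (1-7) mod 26 = 20 -> U
  S (position 18) -> position (18-7) mod 26 = 11 -> L
  A (position 0) -> position (0-7) mod 26 = 19 -> T
Decrypted message: VAULT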